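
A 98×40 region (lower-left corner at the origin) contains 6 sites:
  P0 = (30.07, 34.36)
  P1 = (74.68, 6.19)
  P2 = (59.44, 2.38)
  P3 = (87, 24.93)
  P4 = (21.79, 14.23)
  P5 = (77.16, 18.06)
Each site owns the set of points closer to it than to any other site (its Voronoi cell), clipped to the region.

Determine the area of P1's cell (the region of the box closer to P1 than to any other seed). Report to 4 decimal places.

1. box [0,98]×[0,40]: [(0, 0) (98, 0) (98, 40) (0, 40)]
2. ⊥bis P1·P0 via (52.375,20.275): [(39.5719, 0) (98, 0) (98, 40) (64.8308, 40)]  |A|=1831.9462
3. ⊥bis P1·P2 via (67.06,4.285): [(60.0314, 32.3996) (68.1312, 0) (98, 0) (98, 40) (64.8308, 40)]  |A|=1369.2904
4. ⊥bis P1·P3 via (80.84,15.56): [(60.9766, 28.6185) (68.1312, 0) (98, 0) (98, 4.2787)]  |A|=506.6062
5. ⊥bis P1·P4 via (48.235,10.21): [(60.9766, 28.6185) (68.1312, 0) (98, 0) (98, 4.2787)]  |A|=506.6062
6. ⊥bis P1·P5 via (75.92,12.125): [(90.7911, 9.018) (64.5037, 14.5102) (68.1312, 0) (98, 0) (98, 4.2787)]  |A|=330.8565
7. canonical 5-gon: [(90.7911, 9.018) (64.5037, 14.5102) (68.1312, 0) (98, 0) (98, 4.2787)]
8. shoelace: 330.8565

Area of P1's cell: 330.8565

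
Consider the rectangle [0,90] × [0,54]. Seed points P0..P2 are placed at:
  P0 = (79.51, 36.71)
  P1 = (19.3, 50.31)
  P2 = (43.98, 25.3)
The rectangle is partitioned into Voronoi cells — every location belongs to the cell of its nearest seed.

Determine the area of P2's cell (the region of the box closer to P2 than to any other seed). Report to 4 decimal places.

Area of P2's cell: 2264.4398

1. box [0,90]×[0,54]: [(0, 0) (90, 0) (90, 54) (0, 54)]
2. ⊥bis P2·P0 via (61.745,31.005): [(0, 0) (71.7019, 0) (54.3605, 54) (0, 54)]  |A|=3403.6823
3. ⊥bis P2·P1 via (31.64,37.805): [(0, 6.5825) (0, 0) (71.7019, 0) (54.3605, 54) (48.0515, 54)]  |A|=2264.4398
4. canonical 5-gon: [(0, 6.5825) (0, 0) (71.7019, 0) (54.3605, 54) (48.0515, 54)]
5. shoelace: 2264.4398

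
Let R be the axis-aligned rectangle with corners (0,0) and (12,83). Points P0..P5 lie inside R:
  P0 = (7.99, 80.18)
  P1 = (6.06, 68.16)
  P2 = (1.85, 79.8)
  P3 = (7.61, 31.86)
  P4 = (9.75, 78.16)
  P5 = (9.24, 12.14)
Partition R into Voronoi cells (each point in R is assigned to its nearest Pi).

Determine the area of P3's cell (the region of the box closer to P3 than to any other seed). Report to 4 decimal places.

Area of P3's cell: 338.0975

1. box [0,12]×[0,83]: [(0, 0) (12, 0) (12, 83) (0, 83)]
2. ⊥bis P3·P0 via (7.8,56.02): [(0, 56.0813) (0, 0) (12, 0) (12, 55.987)]  |A|=672.4099
3. ⊥bis P3·P1 via (6.835,50.01): [(0, 49.7181) (0, 0) (12, 0) (12, 50.2305)]  |A|=599.6921
4. ⊥bis P3·P2 via (4.73,55.83): [(0, 49.7181) (0, 0) (12, 0) (12, 50.2305)]  |A|=599.6921
5. ⊥bis P3·P4 via (8.68,55.01): [(0, 49.7181) (0, 0) (12, 0) (12, 50.2305)]  |A|=599.6921
6. ⊥bis P3·P5 via (8.425,22): [(0, 49.7181) (0, 21.3036) (12, 22.2955) (12, 50.2305)]  |A|=338.0975
7. canonical 4-gon: [(0, 49.7181) (0, 21.3036) (12, 22.2955) (12, 50.2305)]
8. shoelace: 338.0975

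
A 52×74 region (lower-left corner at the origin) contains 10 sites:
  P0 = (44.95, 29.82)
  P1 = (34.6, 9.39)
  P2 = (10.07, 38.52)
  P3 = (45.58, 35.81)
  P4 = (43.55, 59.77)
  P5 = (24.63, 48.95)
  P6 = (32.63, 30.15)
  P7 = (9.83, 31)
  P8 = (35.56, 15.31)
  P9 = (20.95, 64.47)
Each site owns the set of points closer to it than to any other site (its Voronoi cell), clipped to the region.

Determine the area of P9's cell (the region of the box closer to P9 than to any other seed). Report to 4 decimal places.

Area of P9's cell: 588.0377

1. box [0,52]×[0,74]: [(0, 0) (52, 0) (52, 74) (0, 74)]
2. ⊥bis P9·P0 via (32.95,47.145): [(0, 24.3225) (52, 60.3398) (52, 74) (0, 74)]  |A|=1646.7803
3. ⊥bis P9·P1 via (27.775,36.93): [(0, 30.0468) (12.8688, 33.2359) (52, 60.3398) (52, 74) (0, 74)]  |A|=1609.9482
4. ⊥bis P9·P2 via (15.51,51.495): [(0, 57.9978) (30.2861, 45.2999) (52, 60.3398) (52, 74) (0, 74)]  |A|=1136.833
5. ⊥bis P9·P3 via (33.265,50.14): [(0, 57.9978) (28.5029, 46.0475) (52, 66.2406) (52, 74) (0, 74)]  |A|=1045.9805
6. ⊥bis P9·P4 via (32.25,62.12): [(0, 57.9978) (28.5029, 46.0475) (28.9955, 46.4709) (34.7206, 74) (0, 74)]  |A|=718.887
7. ⊥bis P9·P5 via (22.79,56.71): [(0, 57.9978) (10.1948, 53.7235) (31.5572, 58.7888) (34.7206, 74) (0, 74)]  |A|=588.0377
8. ⊥bis P9·P6 via (26.79,47.31): [(0, 57.9978) (10.1948, 53.7235) (31.5572, 58.7888) (34.7206, 74) (0, 74)]  |A|=588.0377
9. ⊥bis P9·P7 via (15.39,47.735): [(0, 57.9978) (10.1948, 53.7235) (31.5572, 58.7888) (34.7206, 74) (0, 74)]  |A|=588.0377
10. ⊥bis P9·P8 via (28.255,39.89): [(0, 57.9978) (10.1948, 53.7235) (31.5572, 58.7888) (34.7206, 74) (0, 74)]  |A|=588.0377
11. canonical 5-gon: [(0, 57.9978) (10.1948, 53.7235) (31.5572, 58.7888) (34.7206, 74) (0, 74)]
12. shoelace: 588.0377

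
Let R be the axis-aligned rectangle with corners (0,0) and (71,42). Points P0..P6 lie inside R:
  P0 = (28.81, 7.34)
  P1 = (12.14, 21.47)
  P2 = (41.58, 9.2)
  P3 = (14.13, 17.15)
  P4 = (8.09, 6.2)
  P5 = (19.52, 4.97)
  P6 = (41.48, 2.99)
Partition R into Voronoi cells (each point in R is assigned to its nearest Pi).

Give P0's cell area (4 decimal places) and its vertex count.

1. box [0,71]×[0,42]: [(0, 0) (71, 0) (71, 42) (0, 42)]
2. ⊥bis P0·P1 via (20.475,14.405): [(8.2649, 0) (71, 0) (71, 42) (43.8654, 42)]  |A|=1887.2648
3. ⊥bis P0·P2 via (35.195,8.27): [(32.2739, 28.3249) (8.2649, 0) (36.3996, 0)]  |A|=398.4558
4. ⊥bis P0·P3 via (21.47,12.245): [(32.2739, 28.3249) (31.9978, 27.9991) (13.2872, 0) (36.3996, 0)]  |A|=328.1456
5. ⊥bis P0·P4 via (18.45,6.77): [(32.2739, 28.3249) (31.9978, 27.9991) (18.4014, 7.6531) (18.8225, 0) (36.3996, 0)]  |A|=306.9647
6. ⊥bis P0·P5 via (24.165,6.155): [(32.2739, 28.3249) (31.9978, 27.9991) (22.296, 13.4811) (25.7352, 0) (36.3996, 0)]  |A|=244.2392
7. ⊥bis P0·P6 via (35.145,5.165): [(35.4976, 6.1921) (32.2739, 28.3249) (31.9978, 27.9991) (22.296, 13.4811) (25.7352, 0) (33.3717, 0)]  |A|=234.8648
8. canonical 6-gon: [(35.4976, 6.1921) (32.2739, 28.3249) (31.9978, 27.9991) (22.296, 13.4811) (25.7352, 0) (33.3717, 0)]
9. shoelace: 234.8648

Area of P0's cell: 234.8648 (6 vertices)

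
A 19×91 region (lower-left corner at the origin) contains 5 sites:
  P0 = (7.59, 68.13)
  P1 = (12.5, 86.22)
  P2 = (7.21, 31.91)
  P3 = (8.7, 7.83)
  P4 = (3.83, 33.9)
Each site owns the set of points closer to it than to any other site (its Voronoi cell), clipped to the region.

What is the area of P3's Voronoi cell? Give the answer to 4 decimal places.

1. box [0,19]×[0,91]: [(0, 0) (19, 0) (19, 91) (0, 91)]
2. ⊥bis P3·P0 via (8.145,37.98): [(0, 37.8301) (0, 0) (19, 0) (19, 38.1798)]  |A|=722.0939
3. ⊥bis P3·P1 via (10.6,47.025): [(0, 37.8301) (0, 0) (19, 0) (19, 38.1798)]  |A|=722.0939
4. ⊥bis P3·P2 via (7.955,19.87): [(0, 19.3778) (0, 0) (19, 0) (19, 20.5534)]  |A|=379.3464
5. ⊥bis P3·P4 via (6.265,20.865): [(0, 19.3778) (0, 0) (19, 0) (19, 20.5534)]  |A|=379.3464
6. canonical 4-gon: [(0, 19.3778) (0, 0) (19, 0) (19, 20.5534)]
7. shoelace: 379.3464

Area of P3's cell: 379.3464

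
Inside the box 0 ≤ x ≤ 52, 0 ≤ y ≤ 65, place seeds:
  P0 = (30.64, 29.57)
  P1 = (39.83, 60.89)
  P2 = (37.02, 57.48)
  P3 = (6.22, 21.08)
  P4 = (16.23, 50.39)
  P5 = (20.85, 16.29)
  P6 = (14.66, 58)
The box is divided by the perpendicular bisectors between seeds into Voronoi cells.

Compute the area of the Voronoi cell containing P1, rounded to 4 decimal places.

Area of P1's cell: 175.3837

1. box [0,52]×[0,65]: [(0, 0) (52, 0) (52, 65) (0, 65)]
2. ⊥bis P1·P0 via (35.235,45.23): [(0, 55.5687) (52, 40.3108) (52, 65) (0, 65)]  |A|=887.1325
3. ⊥bis P1·P2 via (38.425,59.185): [(52, 47.9986) (52, 65) (31.3684, 65)]  |A|=175.3837
4. ⊥bis P1·P3 via (23.025,40.985): [(52, 47.9986) (52, 65) (31.3684, 65)]  |A|=175.3837
5. ⊥bis P1·P4 via (28.03,55.64): [(52, 47.9986) (52, 65) (31.3684, 65)]  |A|=175.3837
6. ⊥bis P1·P5 via (30.34,38.59): [(52, 47.9986) (52, 65) (31.3684, 65)]  |A|=175.3837
7. ⊥bis P1·P6 via (27.245,59.445): [(52, 47.9986) (52, 65) (31.3684, 65)]  |A|=175.3837
8. canonical 3-gon: [(52, 47.9986) (52, 65) (31.3684, 65)]
9. shoelace: 175.3837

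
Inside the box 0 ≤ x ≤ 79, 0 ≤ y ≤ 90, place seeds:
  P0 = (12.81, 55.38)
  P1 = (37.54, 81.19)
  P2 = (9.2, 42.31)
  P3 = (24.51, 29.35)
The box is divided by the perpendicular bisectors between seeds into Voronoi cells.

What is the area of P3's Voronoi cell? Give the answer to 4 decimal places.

Area of P3's cell: 3371.4837

1. box [0,79]×[0,90]: [(0, 0) (79, 0) (79, 90) (0, 90)]
2. ⊥bis P3·P0 via (18.66,42.365): [(0, 33.9777) (0, 0) (79, 0) (79, 69.4867)]  |A|=4086.8431
3. ⊥bis P3·P1 via (31.025,55.27): [(41.5085, 52.635) (0, 33.9777) (0, 0) (79, 0) (79, 43.2115)]  |A|=3594.294
4. ⊥bis P3·P2 via (16.855,35.83): [(41.5085, 52.635) (24.6759, 45.069) (0, 15.9187) (0, 0) (79, 0) (79, 43.2115)]  |A|=3371.4837
5. canonical 6-gon: [(41.5085, 52.635) (24.6759, 45.069) (0, 15.9187) (0, 0) (79, 0) (79, 43.2115)]
6. shoelace: 3371.4837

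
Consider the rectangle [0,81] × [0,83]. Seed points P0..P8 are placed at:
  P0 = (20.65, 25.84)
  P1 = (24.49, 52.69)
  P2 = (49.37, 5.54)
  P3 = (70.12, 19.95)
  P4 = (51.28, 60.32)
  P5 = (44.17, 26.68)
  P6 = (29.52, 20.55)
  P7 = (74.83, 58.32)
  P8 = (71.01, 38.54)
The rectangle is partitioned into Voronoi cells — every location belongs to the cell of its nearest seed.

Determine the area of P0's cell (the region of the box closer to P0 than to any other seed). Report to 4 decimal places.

1. box [0,81]×[0,83]: [(0, 0) (81, 0) (81, 83) (0, 83)]
2. ⊥bis P0·P1 via (22.57,39.265): [(0, 42.4929) (0, 0) (81, 0) (81, 30.9085)]  |A|=2972.7575
3. ⊥bis P0·P2 via (35.01,15.69): [(49.0015, 35.4849) (0, 42.4929) (0, 0) (23.9199, 0)]  |A|=1465.5049
4. ⊥bis P0·P3 via (45.385,22.895): [(46.455, 31.8822) (46.9194, 35.7826) (0, 42.4929) (0, 0) (23.9199, 0)]  |A|=1461.3753
5. ⊥bis P0·P4 via (35.965,43.08): [(46.455, 31.8822) (46.6574, 33.5815) (43.6539, 36.2497) (0, 42.4929) (0, 0) (23.9199, 0)]  |A|=1457.7202
6. ⊥bis P0·P5 via (32.41,26.26): [(32.8944, 12.6969) (31.9937, 37.9173) (0, 42.4929) (0, 0) (23.9199, 0)]  |A|=1252.1286
7. ⊥bis P0·P6 via (25.085,23.195): [(32.0994, 34.9564) (31.9937, 37.9173) (0, 42.4929) (0, 0) (11.2517, 0)]  |A|=925.7798
8. ⊥bis P0·P7 via (47.74,42.08): [(32.0994, 34.9564) (31.9937, 37.9173) (0, 42.4929) (0, 0) (11.2517, 0)]  |A|=925.7798
9. ⊥bis P0·P8 via (45.83,32.19): [(32.0994, 34.9564) (31.9937, 37.9173) (0, 42.4929) (0, 0) (11.2517, 0)]  |A|=925.7798
10. canonical 5-gon: [(32.0994, 34.9564) (31.9937, 37.9173) (0, 42.4929) (0, 0) (11.2517, 0)]
11. shoelace: 925.7798

Area of P0's cell: 925.7798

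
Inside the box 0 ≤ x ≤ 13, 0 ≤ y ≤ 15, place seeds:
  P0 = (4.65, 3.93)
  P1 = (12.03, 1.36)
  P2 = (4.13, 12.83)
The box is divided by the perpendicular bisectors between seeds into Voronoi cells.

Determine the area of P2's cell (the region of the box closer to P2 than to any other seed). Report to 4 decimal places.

1. box [0,13]×[0,15]: [(0, 0) (13, 0) (13, 15) (0, 15)]
2. ⊥bis P2·P0 via (4.39,8.38): [(0, 8.1235) (13, 8.8831) (13, 15) (0, 15)]  |A|=84.4573
3. ⊥bis P2·P1 via (8.08,7.095): [(0, 8.1235) (10.4607, 8.7347) (13, 10.4837) (13, 15) (0, 15)]  |A|=82.4251
4. canonical 5-gon: [(0, 8.1235) (10.4607, 8.7347) (13, 10.4837) (13, 15) (0, 15)]
5. shoelace: 82.4251

Area of P2's cell: 82.4251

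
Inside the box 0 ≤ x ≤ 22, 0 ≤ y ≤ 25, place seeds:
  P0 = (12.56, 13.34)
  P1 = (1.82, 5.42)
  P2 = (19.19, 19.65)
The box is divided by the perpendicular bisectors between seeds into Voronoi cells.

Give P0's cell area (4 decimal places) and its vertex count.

1. box [0,22]×[0,25]: [(0, 0) (22, 0) (22, 25) (0, 25)]
2. ⊥bis P0·P1 via (7.19,9.38): [(0, 19.1301) (14.1071, 0) (22, 0) (22, 25) (0, 25)]  |A|=415.0651
3. ⊥bis P0·P2 via (15.875,16.495): [(0, 19.1301) (14.1071, 0) (22, 0) (22, 10.0594) (7.7805, 25) (0, 25)]  |A|=308.841
4. canonical 6-gon: [(0, 19.1301) (14.1071, 0) (22, 0) (22, 10.0594) (7.7805, 25) (0, 25)]
5. shoelace: 308.841

Area of P0's cell: 308.8410 (6 vertices)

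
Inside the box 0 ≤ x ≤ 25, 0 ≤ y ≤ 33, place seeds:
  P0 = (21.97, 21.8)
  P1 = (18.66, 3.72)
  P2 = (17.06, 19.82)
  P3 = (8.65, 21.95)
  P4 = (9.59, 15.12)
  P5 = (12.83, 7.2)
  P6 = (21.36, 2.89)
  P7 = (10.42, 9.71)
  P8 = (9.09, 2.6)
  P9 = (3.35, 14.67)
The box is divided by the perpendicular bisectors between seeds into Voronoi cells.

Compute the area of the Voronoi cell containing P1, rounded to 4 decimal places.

1. box [0,25]×[0,33]: [(0, 0) (25, 0) (25, 33) (0, 33)]
2. ⊥bis P1·P0 via (20.315,12.76): [(0, 16.4792) (0, 0) (25, 0) (25, 11.9023)]  |A|=354.7683
3. ⊥bis P1·P2 via (17.86,11.77): [(22.9562, 12.2765) (0, 9.9951) (0, 0) (25, 0) (25, 11.9023)]  |A|=280.3433
4. ⊥bis P1·P3 via (13.655,12.835): [(22.9562, 12.2765) (10.3576, 11.0244) (0, 5.3371) (0, 0) (25, 0) (25, 11.9023)]  |A|=256.2205
5. ⊥bis P1·P4 via (14.125,9.42): [(22.9562, 12.2765) (16.9672, 11.6813) (2.2851, 0) (25, 0) (25, 11.9023)]  |A|=182.2027
6. ⊥bis P1·P5 via (15.745,5.46): [(22.9562, 12.2765) (19.6157, 11.9445) (12.4859, 0) (25, 0) (25, 11.9023)]  |A|=107.7446
7. ⊥bis P1·P6 via (20.01,3.305): [(22.762, 12.2572) (19.6157, 11.9445) (12.4859, 0) (18.994, 0)]  |A|=57.5615
8. ⊥bis P1·P7 via (14.54,6.715): [(22.762, 12.2572) (19.6157, 11.9445) (12.4859, 0) (18.994, 0)]  |A|=57.5615
9. ⊥bis P1·P8 via (13.875,3.16): [(22.762, 12.2572) (19.6157, 11.9445) (13.9565, 2.4637) (14.2448, 0) (18.994, 0)]  |A|=55.3947
10. ⊥bis P1·P9 via (11.005,9.195): [(22.762, 12.2572) (19.6157, 11.9445) (13.9565, 2.4637) (14.2448, 0) (18.994, 0)]  |A|=55.3947
11. canonical 5-gon: [(22.762, 12.2572) (19.6157, 11.9445) (13.9565, 2.4637) (14.2448, 0) (18.994, 0)]
12. shoelace: 55.3947

Area of P1's cell: 55.3947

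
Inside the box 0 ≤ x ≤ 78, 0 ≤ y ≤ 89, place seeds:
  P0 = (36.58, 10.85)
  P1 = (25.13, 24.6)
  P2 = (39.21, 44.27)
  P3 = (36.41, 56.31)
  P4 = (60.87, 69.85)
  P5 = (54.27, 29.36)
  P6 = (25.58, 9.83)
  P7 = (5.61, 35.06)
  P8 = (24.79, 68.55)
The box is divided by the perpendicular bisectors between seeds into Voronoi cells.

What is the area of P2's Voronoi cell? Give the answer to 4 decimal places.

Area of P2's cell: 484.6271

1. box [0,78]×[0,89]: [(0, 0) (78, 0) (78, 89) (0, 89)]
2. ⊥bis P2·P0 via (37.895,27.56): [(0, 30.5422) (78, 24.4039) (78, 89) (0, 89)]  |A|=4799.1028
3. ⊥bis P2·P1 via (32.17,34.435): [(0, 57.4626) (42.2537, 27.217) (78, 24.4039) (78, 89) (0, 89)]  |A|=4230.3582
4. ⊥bis P2·P3 via (37.81,50.29): [(16.8349, 45.4121) (42.2537, 27.217) (78, 24.4039) (78, 59.6365)]  |A|=1366.9541
5. ⊥bis P2·P4 via (50.04,57.06): [(53.6773, 53.9801) (16.8349, 45.4121) (42.2537, 27.217) (78, 24.4039) (78, 33.3847)]  |A|=1047.6972
6. ⊥bis P2·P5 via (46.74,36.815): [(59.148, 49.3478) (53.6773, 53.9801) (16.8349, 45.4121) (39.318, 29.3184)]  |A|=493.4996
7. ⊥bis P2·P6 via (32.395,27.05): [(59.148, 49.3478) (53.6773, 53.9801) (16.8349, 45.4121) (39.318, 29.3184)]  |A|=493.4996
8. ⊥bis P2·P7 via (22.41,39.665): [(59.148, 49.3478) (53.6773, 53.9801) (20.595, 46.2865) (21.8111, 41.85) (39.318, 29.3184)]  |A|=484.6271
9. ⊥bis P2·P8 via (32,56.41): [(59.148, 49.3478) (53.6773, 53.9801) (20.595, 46.2865) (21.8111, 41.85) (39.318, 29.3184)]  |A|=484.6271
10. canonical 5-gon: [(59.148, 49.3478) (53.6773, 53.9801) (20.595, 46.2865) (21.8111, 41.85) (39.318, 29.3184)]
11. shoelace: 484.6271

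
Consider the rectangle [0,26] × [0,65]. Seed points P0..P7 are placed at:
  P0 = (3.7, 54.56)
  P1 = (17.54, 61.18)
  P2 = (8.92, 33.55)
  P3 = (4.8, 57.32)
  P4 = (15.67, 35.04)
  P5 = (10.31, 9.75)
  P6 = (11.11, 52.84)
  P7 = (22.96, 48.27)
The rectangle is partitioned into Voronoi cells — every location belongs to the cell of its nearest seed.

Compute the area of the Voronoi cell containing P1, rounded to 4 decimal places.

Area of P1's cell: 137.1986

1. box [0,26]×[0,65]: [(0, 0) (26, 0) (26, 65) (0, 65)]
2. ⊥bis P1·P0 via (10.62,57.87): [(26, 25.716) (26, 65) (7.2096, 65)]  |A|=369.0816
3. ⊥bis P1·P2 via (13.23,47.365): [(16.0683, 46.4795) (26, 43.381) (26, 65) (7.2096, 65)]  |A|=281.3604
4. ⊥bis P1·P3 via (11.17,59.25): [(13.261, 52.3487) (16.0683, 46.4795) (26, 43.381) (26, 65) (9.4278, 65)]  |A|=267.3282
5. ⊥bis P1·P4 via (16.605,48.11): [(13.261, 52.3487) (15.2418, 48.2075) (26, 47.4379) (26, 65) (9.4278, 65)]  |A|=238.2052
6. ⊥bis P1·P5 via (13.925,35.465): [(13.261, 52.3487) (15.2418, 48.2075) (26, 47.4379) (26, 65) (9.4278, 65)]  |A|=238.2052
7. ⊥bis P1·P6 via (14.325,57.01): [(11.0939, 59.5011) (26, 48.0088) (26, 65) (9.4278, 65)]  |A|=172.2005
8. ⊥bis P1·P7 via (20.25,54.725): [(11.0939, 59.5011) (18.3328, 53.9201) (26, 57.139) (26, 65) (9.4278, 65)]  |A|=137.1986
9. canonical 5-gon: [(11.0939, 59.5011) (18.3328, 53.9201) (26, 57.139) (26, 65) (9.4278, 65)]
10. shoelace: 137.1986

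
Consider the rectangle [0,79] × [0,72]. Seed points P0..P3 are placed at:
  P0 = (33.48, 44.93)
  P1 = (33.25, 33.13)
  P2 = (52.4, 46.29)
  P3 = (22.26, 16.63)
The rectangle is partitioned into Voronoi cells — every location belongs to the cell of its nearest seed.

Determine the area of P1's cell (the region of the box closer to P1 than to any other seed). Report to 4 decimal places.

Area of P1's cell: 821.7324

1. box [0,79]×[0,72]: [(0, 0) (79, 0) (79, 72) (0, 72)]
2. ⊥bis P1·P0 via (33.365,39.03): [(0, 39.6803) (0, 0) (79, 0) (79, 38.1405)]  |A|=3073.9231
3. ⊥bis P1·P2 via (42.825,39.71): [(43.4271, 38.8339) (0, 39.6803) (0, 0) (70.114, 0)]  |A|=2222.9989
4. ⊥bis P1·P3 via (27.755,24.88): [(43.4271, 38.8339) (5.7011, 39.5692) (65.109, 0) (70.114, 0)]  |A|=821.7324
5. canonical 4-gon: [(43.4271, 38.8339) (5.7011, 39.5692) (65.109, 0) (70.114, 0)]
6. shoelace: 821.7324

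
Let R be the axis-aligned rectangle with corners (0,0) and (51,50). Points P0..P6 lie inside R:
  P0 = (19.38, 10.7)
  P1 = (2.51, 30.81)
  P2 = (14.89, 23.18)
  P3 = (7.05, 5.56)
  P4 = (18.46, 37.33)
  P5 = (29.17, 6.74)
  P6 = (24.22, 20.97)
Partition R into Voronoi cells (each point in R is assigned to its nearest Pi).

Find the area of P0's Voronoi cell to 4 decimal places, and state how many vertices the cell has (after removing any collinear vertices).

Area of P0's cell: 166.4475 (5 vertices)

1. box [0,51]×[0,50]: [(0, 0) (51, 0) (51, 50) (0, 50)]
2. ⊥bis P0·P1 via (10.945,20.755): [(0, 11.5734) (0, 0) (51, 0) (51, 50) (45.8067, 50)]  |A|=1669.9019
3. ⊥bis P0·P2 via (17.135,16.94): [(0, 10.7752) (0, 0) (51, 0) (51, 29.1238)]  |A|=1017.4257
4. ⊥bis P0·P3 via (13.215,8.13): [(10.5326, 14.5646) (16.6041, 0) (51, 0) (51, 29.1238)]  |A|=839.7634
5. ⊥bis P0·P4 via (18.92,24.015): [(38.6993, 24.6983) (10.5326, 14.5646) (16.6041, 0) (51, 0) (51, 25.1233)]  |A|=815.159
6. ⊥bis P0·P5 via (24.275,8.72): [(29.3823, 21.3463) (10.5326, 14.5646) (16.6041, 0) (20.7478, 0)]  |A|=202.0823
7. ⊥bis P0·P6 via (21.8,15.835): [(26.2959, 13.7162) (18.4508, 17.4134) (10.5326, 14.5646) (16.6041, 0) (20.7478, 0)]  |A|=166.4475
8. canonical 5-gon: [(26.2959, 13.7162) (18.4508, 17.4134) (10.5326, 14.5646) (16.6041, 0) (20.7478, 0)]
9. shoelace: 166.4475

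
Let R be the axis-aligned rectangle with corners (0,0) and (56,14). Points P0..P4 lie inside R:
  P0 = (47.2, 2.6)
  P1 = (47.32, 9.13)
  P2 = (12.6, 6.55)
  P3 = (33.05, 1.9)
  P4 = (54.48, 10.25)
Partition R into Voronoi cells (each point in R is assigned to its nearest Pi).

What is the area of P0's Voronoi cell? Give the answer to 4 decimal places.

1. box [0,56]×[0,14]: [(0, 0) (56, 0) (56, 14) (0, 14)]
2. ⊥bis P0·P1 via (47.26,5.865): [(0, 6.7335) (0, 0) (56, 0) (56, 5.7044)]  |A|=348.2604
3. ⊥bis P0·P2 via (29.9,4.575): [(30.0833, 6.1807) (29.3777, 0) (56, 0) (56, 5.7044)]  |A|=156.191
4. ⊥bis P0·P3 via (40.125,2.25): [(39.9395, 5.9995) (40.2363, 0) (56, 0) (56, 5.7044)]  |A|=93.095
5. ⊥bis P0·P4 via (50.84,6.425): [(51.5105, 5.7869) (39.9395, 5.9995) (40.2363, 0) (56, 0) (56, 1.5146)]  |A|=83.69
6. canonical 5-gon: [(51.5105, 5.7869) (39.9395, 5.9995) (40.2363, 0) (56, 0) (56, 1.5146)]
7. shoelace: 83.69

Area of P0's cell: 83.6900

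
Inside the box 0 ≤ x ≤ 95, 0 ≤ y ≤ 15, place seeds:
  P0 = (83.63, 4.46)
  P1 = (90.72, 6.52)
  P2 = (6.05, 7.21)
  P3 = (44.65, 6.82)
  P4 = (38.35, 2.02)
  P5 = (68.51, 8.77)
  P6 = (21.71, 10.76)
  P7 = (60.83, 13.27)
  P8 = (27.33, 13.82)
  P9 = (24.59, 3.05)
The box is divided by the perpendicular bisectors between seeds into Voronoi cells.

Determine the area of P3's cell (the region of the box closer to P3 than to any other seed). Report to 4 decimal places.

Area of P3's cell: 210.5559

1. box [0,95]×[0,15]: [(0, 0) (95, 0) (95, 15) (0, 15)]
2. ⊥bis P3·P0 via (64.14,5.64): [(0, 0) (63.7985, 0) (64.7067, 15) (0, 15)]  |A|=963.7892
3. ⊥bis P3·P1 via (67.685,6.67): [(0, 0) (63.7985, 0) (64.7067, 15) (0, 15)]  |A|=963.7892
4. ⊥bis P3·P2 via (25.35,7.015): [(25.2791, 0) (63.7985, 0) (64.7067, 15) (25.4307, 15)]  |A|=583.4657
5. ⊥bis P3·P4 via (41.5,4.42): [(44.8676, 0) (63.7985, 0) (64.7067, 15) (33.439, 15)]  |A|=376.4892
6. ⊥bis P3·P5 via (56.58,7.795): [(44.8676, 0) (57.2171, 0) (55.9912, 15) (33.439, 15)]  |A|=261.7616
7. ⊥bis P3·P6 via (33.18,8.79): [(34.098, 14.1351) (44.8676, 0) (57.2171, 0) (55.9912, 15) (34.2466, 15)]  |A|=261.4124
8. ⊥bis P3·P7 via (52.74,10.045): [(34.098, 14.1351) (44.8676, 0) (56.7443, 0) (50.7647, 15) (34.2466, 15)]  |A|=218.6689
9. ⊥bis P3·P8 via (35.99,10.32): [(36.3417, 11.1902) (44.8676, 0) (56.7443, 0) (50.7647, 15) (37.8815, 15)]  |A|=210.5559
10. ⊥bis P3·P9 via (34.62,4.935): [(36.3417, 11.1902) (44.8676, 0) (56.7443, 0) (50.7647, 15) (37.8815, 15)]  |A|=210.5559
11. canonical 5-gon: [(36.3417, 11.1902) (44.8676, 0) (56.7443, 0) (50.7647, 15) (37.8815, 15)]
12. shoelace: 210.5559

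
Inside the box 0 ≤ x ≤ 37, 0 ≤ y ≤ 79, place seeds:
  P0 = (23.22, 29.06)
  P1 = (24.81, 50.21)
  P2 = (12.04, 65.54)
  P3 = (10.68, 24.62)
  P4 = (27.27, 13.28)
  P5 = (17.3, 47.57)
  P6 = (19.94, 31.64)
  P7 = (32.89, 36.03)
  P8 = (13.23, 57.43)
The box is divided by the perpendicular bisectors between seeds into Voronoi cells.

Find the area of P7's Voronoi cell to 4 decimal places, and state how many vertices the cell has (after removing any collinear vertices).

Area of P7's cell: 187.8956 (5 vertices)

1. box [0,37]×[0,79]: [(0, 0) (37, 0) (37, 79) (0, 79)]
2. ⊥bis P7·P0 via (28.055,32.545): [(0, 71.4678) (37, 20.1349) (37, 79) (0, 79)]  |A|=1228.3496
3. ⊥bis P7·P1 via (28.85,43.12): [(22.8833, 39.7201) (37, 20.1349) (37, 47.764)]  |A|=195.0156
4. ⊥bis P7·P2 via (22.465,50.785): [(22.8833, 39.7201) (37, 20.1349) (37, 47.764)]  |A|=195.0156
5. ⊥bis P7·P3 via (21.785,30.325): [(22.8833, 39.7201) (37, 20.1349) (37, 47.764)]  |A|=195.0156
6. ⊥bis P7·P4 via (30.08,24.655): [(22.8833, 39.7201) (34.5353, 23.5544) (37, 22.9455) (37, 47.764)]  |A|=191.5519
7. ⊥bis P7·P5 via (25.095,41.8): [(24.0457, 40.3824) (23.2149, 39.2601) (34.5353, 23.5544) (37, 22.9455) (37, 47.764)]  |A|=191.1748
8. ⊥bis P7·P6 via (26.415,33.835): [(24.1712, 40.4539) (25.7844, 35.6951) (34.5353, 23.5544) (37, 22.9455) (37, 47.764)]  |A|=187.8956
9. ⊥bis P7·P8 via (23.06,46.73): [(24.1712, 40.4539) (25.7844, 35.6951) (34.5353, 23.5544) (37, 22.9455) (37, 47.764)]  |A|=187.8956
10. canonical 5-gon: [(24.1712, 40.4539) (25.7844, 35.6951) (34.5353, 23.5544) (37, 22.9455) (37, 47.764)]
11. shoelace: 187.8956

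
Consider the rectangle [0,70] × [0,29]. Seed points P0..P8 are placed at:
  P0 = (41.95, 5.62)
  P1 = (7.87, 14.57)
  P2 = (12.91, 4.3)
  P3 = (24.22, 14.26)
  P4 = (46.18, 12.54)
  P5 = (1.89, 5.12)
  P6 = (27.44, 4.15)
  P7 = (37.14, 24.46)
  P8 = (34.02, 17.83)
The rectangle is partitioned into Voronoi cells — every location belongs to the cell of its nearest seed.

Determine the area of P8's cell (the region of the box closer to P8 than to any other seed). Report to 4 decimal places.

Area of P8's cell: 129.5002

1. box [0,70]×[0,29]: [(0, 0) (70, 0) (70, 29) (0, 29)]
2. ⊥bis P8·P0 via (37.985,11.725): [(0, 0) (19.9318, 0) (64.5837, 29) (0, 29)]  |A|=1225.4742
3. ⊥bis P8·P1 via (20.945,16.2): [(22.7374, 1.8222) (64.5837, 29) (19.3493, 29)]  |A|=614.6864
4. ⊥bis P8·P2 via (23.465,11.065): [(21.1312, 14.7063) (27.434, 4.8725) (64.5837, 29) (19.3493, 29)]  |A|=581.9813
5. ⊥bis P8·P3 via (29.12,16.045): [(32.0887, 7.8956) (64.5837, 29) (24.4007, 29)]  |A|=424.0202
6. ⊥bis P8·P4 via (40.1,15.185): [(32.0887, 7.8956) (38.8349, 12.277) (46.11, 29) (24.4007, 29)]  |A|=269.5521
7. ⊥bis P8·P5 via (17.955,11.475): [(32.0887, 7.8956) (38.8349, 12.277) (46.11, 29) (24.4007, 29)]  |A|=269.5521
8. ⊥bis P8·P6 via (30.73,10.99): [(31.0106, 10.855) (34.2479, 9.2979) (38.8349, 12.277) (46.11, 29) (24.4007, 29)]  |A|=265.6011
9. ⊥bis P8·P7 via (35.58,21.145): [(25.5412, 25.8691) (31.0106, 10.855) (34.2479, 9.2979) (38.8349, 12.277) (41.4841, 18.3666)]  |A|=129.5002
10. canonical 5-gon: [(25.5412, 25.8691) (31.0106, 10.855) (34.2479, 9.2979) (38.8349, 12.277) (41.4841, 18.3666)]
11. shoelace: 129.5002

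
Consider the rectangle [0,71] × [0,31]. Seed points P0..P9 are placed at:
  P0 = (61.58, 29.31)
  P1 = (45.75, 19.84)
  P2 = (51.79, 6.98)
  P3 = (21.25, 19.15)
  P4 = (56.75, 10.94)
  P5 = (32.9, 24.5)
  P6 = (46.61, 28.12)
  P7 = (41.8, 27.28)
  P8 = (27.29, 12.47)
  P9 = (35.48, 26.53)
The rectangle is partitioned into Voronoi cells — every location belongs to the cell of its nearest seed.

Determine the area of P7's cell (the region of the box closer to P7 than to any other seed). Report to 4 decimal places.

1. box [0,71]×[0,31]: [(0, 0) (71, 0) (71, 31) (0, 31)]
2. ⊥bis P7·P0 via (51.69,28.295): [(0, 0) (54.5939, 0) (51.4124, 31) (0, 31)]  |A|=1643.0972
3. ⊥bis P7·P1 via (43.775,23.56): [(0, 0.3192) (51.7419, 27.7897) (51.4124, 31) (0, 31)]  |A|=876.2639
4. ⊥bis P7·P2 via (46.795,17.13): [(0, 0.3192) (51.7419, 27.7897) (51.4124, 31) (0, 31)]  |A|=876.2639
5. ⊥bis P7·P3 via (31.525,23.215): [(33.5386, 18.1253) (51.7419, 27.7897) (51.4124, 31) (28.4451, 31)]  |A|=178.659
6. ⊥bis P7·P4 via (49.275,19.11): [(33.5386, 18.1253) (51.7419, 27.7897) (51.4124, 31) (28.4451, 31)]  |A|=178.659
7. ⊥bis P7·P5 via (37.35,25.89): [(38.8882, 20.9655) (51.7419, 27.7897) (51.4124, 31) (35.7538, 31)]  |A|=100.3187
8. ⊥bis P7·P6 via (44.205,27.7): [(38.8882, 20.9655) (44.8302, 24.1202) (43.6287, 31) (35.7538, 31)]  |A|=61.8449
9. ⊥bis P7·P8 via (34.545,19.875): [(38.8882, 20.9655) (44.8302, 24.1202) (43.6287, 31) (35.7538, 31)]  |A|=61.8449
10. ⊥bis P7·P9 via (38.64,26.905): [(39.3178, 21.1936) (44.8302, 24.1202) (43.6287, 31) (38.154, 31)]  |A|=47.5635
11. canonical 4-gon: [(39.3178, 21.1936) (44.8302, 24.1202) (43.6287, 31) (38.154, 31)]
12. shoelace: 47.5635

Area of P7's cell: 47.5635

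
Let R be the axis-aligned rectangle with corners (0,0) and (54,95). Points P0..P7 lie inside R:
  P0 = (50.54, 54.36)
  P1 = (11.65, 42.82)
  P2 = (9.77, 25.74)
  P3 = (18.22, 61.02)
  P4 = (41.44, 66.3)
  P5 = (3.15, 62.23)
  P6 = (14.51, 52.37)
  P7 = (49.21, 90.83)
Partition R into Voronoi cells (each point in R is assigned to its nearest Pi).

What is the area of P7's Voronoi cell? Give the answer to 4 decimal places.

1. box [0,54]×[0,95]: [(0, 0) (54, 0) (54, 95) (0, 95)]
2. ⊥bis P7·P0 via (49.875,72.595): [(0, 70.7761) (54, 72.7454) (54, 95) (0, 95)]  |A|=1254.9175
3. ⊥bis P7·P1 via (30.43,66.825): [(0, 90.6315) (24.2492, 71.6605) (54, 72.7454) (54, 95) (0, 95)]  |A|=1014.1791
4. ⊥bis P7·P2 via (29.49,58.285): [(0, 90.6315) (24.2492, 71.6605) (54, 72.7454) (54, 95) (0, 95)]  |A|=1014.1791
5. ⊥bis P7·P3 via (33.715,75.925): [(37.3573, 72.1385) (54, 72.7454) (54, 95) (15.3663, 95)]  |A|=626.7998
6. ⊥bis P7·P4 via (45.325,78.565): [(24.975, 85.011) (54, 75.8172) (54, 95) (15.3663, 95)]  |A|=471.3477
7. ⊥bis P7·P5 via (26.18,76.53): [(24.975, 85.011) (54, 75.8172) (54, 95) (15.3663, 95)]  |A|=471.3477
8. ⊥bis P7·P6 via (31.86,71.6): [(24.975, 85.011) (54, 75.8172) (54, 95) (15.3663, 95)]  |A|=471.3477
9. canonical 4-gon: [(24.975, 85.011) (54, 75.8172) (54, 95) (15.3663, 95)]
10. shoelace: 471.3477

Area of P7's cell: 471.3477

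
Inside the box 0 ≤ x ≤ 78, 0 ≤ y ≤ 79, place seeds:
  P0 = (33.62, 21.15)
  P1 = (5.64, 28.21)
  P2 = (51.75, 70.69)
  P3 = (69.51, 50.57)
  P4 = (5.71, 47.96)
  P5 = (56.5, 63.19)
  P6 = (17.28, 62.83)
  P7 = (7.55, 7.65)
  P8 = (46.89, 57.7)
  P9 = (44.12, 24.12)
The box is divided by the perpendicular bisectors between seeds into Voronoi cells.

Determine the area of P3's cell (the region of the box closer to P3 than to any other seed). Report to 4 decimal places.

1. box [0,78]×[0,79]: [(0, 0) (78, 0) (78, 79) (0, 79)]
2. ⊥bis P3·P0 via (51.565,35.86): [(78, 3.6115) (78, 79) (16.202, 79)]  |A|=2329.4314
3. ⊥bis P3·P1 via (37.575,39.39): [(29.3034, 63.0173) (78, 3.6115) (78, 79) (23.7081, 79)]  |A|=2269.4476
4. ⊥bis P3·P2 via (60.63,60.63): [(43.5901, 45.5888) (78, 3.6115) (78, 75.9626)]  |A|=1244.7987
5. ⊥bis P3·P4 via (37.61,49.265): [(43.5901, 45.5888) (78, 3.6115) (78, 75.9626)]  |A|=1244.7987
6. ⊥bis P3·P5 via (63.005,56.88): [(47.4658, 40.8606) (78, 3.6115) (78, 72.3384)]  |A|=1049.2595
7. ⊥bis P3·P6 via (43.395,56.7): [(47.4658, 40.8606) (78, 3.6115) (78, 72.3384)]  |A|=1049.2595
8. ⊥bis P3·P7 via (38.53,29.11): [(47.4658, 40.8606) (78, 3.6115) (78, 72.3384)]  |A|=1049.2595
9. ⊥bis P3·P8 via (58.2,54.135): [(57.1688, 50.8634) (52.1967, 35.0894) (78, 3.6115) (78, 72.3384)]  |A|=997.5998
10. ⊥bis P3·P9 via (56.815,37.345): [(57.1688, 50.8634) (53.8153, 40.2245) (78, 17.009) (78, 72.3384)]  |A|=743.8655
11. canonical 4-gon: [(57.1688, 50.8634) (53.8153, 40.2245) (78, 17.009) (78, 72.3384)]
12. shoelace: 743.8655

Area of P3's cell: 743.8655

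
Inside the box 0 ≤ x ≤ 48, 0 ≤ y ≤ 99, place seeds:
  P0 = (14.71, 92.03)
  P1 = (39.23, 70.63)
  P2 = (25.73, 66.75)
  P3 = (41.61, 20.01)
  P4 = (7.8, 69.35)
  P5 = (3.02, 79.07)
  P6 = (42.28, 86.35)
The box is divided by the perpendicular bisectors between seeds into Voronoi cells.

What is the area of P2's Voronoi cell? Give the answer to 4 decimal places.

1. box [0,48]×[0,99]: [(0, 0) (48, 0) (48, 99) (0, 99)]
2. ⊥bis P2·P0 via (20.22,79.39): [(0, 70.5757) (0, 0) (48, 0) (48, 91.4998)]  |A|=3889.8129
3. ⊥bis P2·P1 via (32.48,68.69): [(28.3821, 82.948) (0, 70.5757) (0, 0) (48, 0) (48, 14.69)]  |A|=3136.391
4. ⊥bis P2·P3 via (33.67,43.38): [(39.213, 45.2633) (28.3821, 82.948) (0, 70.5757) (0, 31.9406)]  |A|=1359.2897
5. ⊥bis P2·P4 via (16.765,68.05): [(12.1263, 36.0605) (39.213, 45.2633) (28.3821, 82.948) (18.2872, 78.5475)]  |A|=761.112
6. ⊥bis P2·P5 via (14.375,72.91): [(12.1263, 36.0605) (39.213, 45.2633) (28.3821, 82.948) (18.2872, 78.5475)]  |A|=761.112
7. ⊥bis P2·P6 via (34.005,76.55): [(12.1263, 36.0605) (39.213, 45.2633) (29.0084, 80.7691) (27.0933, 82.3862) (18.2872, 78.5475)]  |A|=759.5319
8. canonical 5-gon: [(12.1263, 36.0605) (39.213, 45.2633) (29.0084, 80.7691) (27.0933, 82.3862) (18.2872, 78.5475)]
9. shoelace: 759.5319

Area of P2's cell: 759.5319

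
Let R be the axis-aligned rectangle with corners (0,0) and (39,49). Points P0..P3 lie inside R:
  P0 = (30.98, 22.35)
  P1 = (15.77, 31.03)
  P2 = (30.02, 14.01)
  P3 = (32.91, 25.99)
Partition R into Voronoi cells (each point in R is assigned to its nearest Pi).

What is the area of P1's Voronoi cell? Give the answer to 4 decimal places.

1. box [0,39]×[0,49]: [(0, 0) (39, 0) (39, 49) (0, 49)]
2. ⊥bis P1·P0 via (23.375,26.69): [(0, 0) (8.1436, 0) (36.1068, 49) (0, 49)]  |A|=1084.1356
3. ⊥bis P1·P2 via (22.895,22.52): [(0, 3.3512) (19.2571, 19.4741) (36.1068, 49) (0, 49)]  |A|=972.5738
4. ⊥bis P1·P3 via (24.34,28.51): [(0, 3.3512) (19.2571, 19.4741) (24.2617, 28.2438) (30.3651, 49) (0, 49)]  |A|=912.9855
5. canonical 5-gon: [(0, 3.3512) (19.2571, 19.4741) (24.2617, 28.2438) (30.3651, 49) (0, 49)]
6. shoelace: 912.9855

Area of P1's cell: 912.9855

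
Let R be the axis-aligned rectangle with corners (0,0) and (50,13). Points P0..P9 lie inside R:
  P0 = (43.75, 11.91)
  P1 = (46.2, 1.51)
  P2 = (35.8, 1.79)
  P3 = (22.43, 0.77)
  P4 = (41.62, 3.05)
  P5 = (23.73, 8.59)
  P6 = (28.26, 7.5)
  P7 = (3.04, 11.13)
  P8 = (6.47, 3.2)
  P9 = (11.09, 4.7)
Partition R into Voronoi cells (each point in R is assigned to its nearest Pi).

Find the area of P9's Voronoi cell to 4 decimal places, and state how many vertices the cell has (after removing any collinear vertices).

1. box [0,50]×[0,13]: [(0, 0) (50, 0) (50, 13) (0, 13)]
2. ⊥bis P9·P0 via (27.42,8.305): [(0, 0) (29.2534, 0) (26.3835, 13) (0, 13)]  |A|=361.6401
3. ⊥bis P9·P1 via (28.645,3.105): [(0, 0) (28.3629, 0) (28.6225, 2.8577) (26.3835, 13) (0, 13)]  |A|=360.3677
4. ⊥bis P9·P2 via (23.445,3.245): [(0, 0) (23.0628, 0) (24.5938, 13) (0, 13)]  |A|=309.7683
5. ⊥bis P9·P3 via (16.76,2.735): [(0, 0) (15.8122, 0) (20.3174, 13) (0, 13)]  |A|=234.8424
6. ⊥bis P9·P4 via (26.355,3.875): [(0, 0) (15.8122, 0) (20.3174, 13) (0, 13)]  |A|=234.8424
7. ⊥bis P9·P5 via (17.41,6.645): [(0, 0) (15.8122, 0) (17.7416, 5.5675) (15.4542, 13) (0, 13)]  |A|=216.7694
8. ⊥bis P9·P6 via (19.675,6.1): [(0, 0) (15.8122, 0) (17.7416, 5.5675) (15.4542, 13) (0, 13)]  |A|=216.7694
9. ⊥bis P9·P7 via (7.065,7.915): [(0.7428, 0) (15.8122, 0) (17.7416, 5.5675) (15.4542, 13) (11.1267, 13)]  |A|=139.6175
10. ⊥bis P9·P8 via (8.78,3.95): [(7.3691, 8.2957) (10.0625, 0) (15.8122, 0) (17.7416, 5.5675) (15.4542, 13) (11.1267, 13)]  |A|=100.9612
11. canonical 6-gon: [(7.3691, 8.2957) (10.0625, 0) (15.8122, 0) (17.7416, 5.5675) (15.4542, 13) (11.1267, 13)]
12. shoelace: 100.9612

Area of P9's cell: 100.9612 (6 vertices)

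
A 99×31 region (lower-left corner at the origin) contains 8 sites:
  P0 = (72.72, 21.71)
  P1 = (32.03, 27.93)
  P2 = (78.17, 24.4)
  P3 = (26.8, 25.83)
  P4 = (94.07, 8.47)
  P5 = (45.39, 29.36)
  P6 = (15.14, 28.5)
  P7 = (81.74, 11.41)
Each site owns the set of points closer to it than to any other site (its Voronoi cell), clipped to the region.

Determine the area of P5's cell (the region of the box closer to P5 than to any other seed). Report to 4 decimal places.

1. box [0,99]×[0,31]: [(0, 0) (99, 0) (99, 31) (0, 31)]
2. ⊥bis P5·P0 via (59.055,25.535): [(0, 0) (51.9074, 0) (60.5847, 31) (0, 31)]  |A|=1743.6285
3. ⊥bis P5·P1 via (38.71,28.645): [(41.776, 0) (51.9074, 0) (60.5847, 31) (38.4579, 31)]  |A|=500.0019
4. ⊥bis P5·P2 via (61.78,26.88): [(41.776, 0) (51.9074, 0) (60.5847, 31) (38.4579, 31)]  |A|=500.0019
5. ⊥bis P5·P3 via (36.095,27.595): [(41.776, 0) (51.9074, 0) (60.5847, 31) (38.4579, 31)]  |A|=500.0019
6. ⊥bis P5·P4 via (69.73,18.915): [(41.776, 0) (51.9074, 0) (60.5847, 31) (38.4579, 31)]  |A|=500.0019
7. ⊥bis P5·P6 via (30.265,28.93): [(41.776, 0) (51.9074, 0) (60.5847, 31) (38.4579, 31)]  |A|=500.0019
8. ⊥bis P5·P7 via (63.565,20.385): [(41.776, 0) (51.9074, 0) (60.5847, 31) (38.4579, 31)]  |A|=500.0019
9. canonical 4-gon: [(41.776, 0) (51.9074, 0) (60.5847, 31) (38.4579, 31)]
10. shoelace: 500.0019

Area of P5's cell: 500.0019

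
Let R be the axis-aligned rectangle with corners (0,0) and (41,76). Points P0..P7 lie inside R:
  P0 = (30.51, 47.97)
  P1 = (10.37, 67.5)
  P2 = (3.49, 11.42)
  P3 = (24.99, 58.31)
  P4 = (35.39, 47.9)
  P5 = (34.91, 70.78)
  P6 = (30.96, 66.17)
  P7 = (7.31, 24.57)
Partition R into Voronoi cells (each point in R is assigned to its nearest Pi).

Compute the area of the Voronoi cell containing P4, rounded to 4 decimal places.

1. box [0,41]×[0,76]: [(0, 0) (41, 0) (41, 76) (0, 76)]
2. ⊥bis P4·P0 via (32.95,47.935): [(32.2624, 0) (41, 0) (41, 76) (33.3526, 76)]  |A|=622.6308
3. ⊥bis P4·P1 via (22.88,57.7): [(33.2805, 70.9766) (32.2624, 0) (41, 0) (41, 76) (37.2157, 76)]  |A|=612.9276
4. ⊥bis P4·P2 via (19.44,29.66): [(33.2805, 70.9766) (32.5237, 18.2189) (41, 10.8068) (41, 76) (37.2157, 76)]  |A|=487.5323
5. ⊥bis P4·P3 via (30.19,53.105): [(33.0654, 55.9776) (32.5237, 18.2189) (41, 10.8068) (41, 63.9046)]  |A|=372.6893
6. ⊥bis P4·P5 via (35.15,59.34): [(36.4585, 59.3675) (33.0654, 55.9776) (32.5237, 18.2189) (41, 10.8068) (41, 59.4627)]  |A|=362.6028
7. ⊥bis P4·P6 via (33.175,57.035): [(34.4279, 57.3388) (33.0654, 55.9776) (32.5237, 18.2189) (41, 10.8068) (41, 58.9324)]  |A|=356.3501
8. ⊥bis P4·P7 via (21.35,36.235): [(34.4279, 57.3388) (33.0654, 55.9776) (32.5881, 22.7088) (41, 12.5842) (41, 58.9324)]  |A|=329.6071
9. canonical 5-gon: [(34.4279, 57.3388) (33.0654, 55.9776) (32.5881, 22.7088) (41, 12.5842) (41, 58.9324)]
10. shoelace: 329.6071

Area of P4's cell: 329.6071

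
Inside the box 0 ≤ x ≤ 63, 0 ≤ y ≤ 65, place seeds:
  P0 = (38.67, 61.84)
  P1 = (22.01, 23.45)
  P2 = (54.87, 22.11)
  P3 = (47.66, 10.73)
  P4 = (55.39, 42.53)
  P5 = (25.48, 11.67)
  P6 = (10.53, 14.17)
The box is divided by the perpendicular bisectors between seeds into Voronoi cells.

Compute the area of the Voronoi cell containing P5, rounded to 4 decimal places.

1. box [0,63]×[0,65]: [(0, 0) (63, 0) (63, 65) (0, 65)]
2. ⊥bis P5·P0 via (32.075,36.755): [(0, 45.1877) (0, 0) (63, 0) (63, 28.6246)]  |A|=2325.0888
3. ⊥bis P5·P1 via (23.745,17.56): [(62.1056, 28.8598) (0, 10.5655) (0, 0) (63, 0) (63, 28.6246)]  |A|=1249.9722
4. ⊥bis P5·P2 via (40.175,16.89): [(38.4032, 21.8778) (0, 10.5655) (0, 0) (46.1747, 0)]  |A|=707.9758
5. ⊥bis P5·P3 via (36.57,11.2): [(37.0051, 21.466) (0, 10.5655) (0, 0) (36.0953, 0)]  |A|=582.8996
6. ⊥bis P5·P4 via (40.435,27.1): [(37.0051, 21.466) (0, 10.5655) (0, 0) (36.0953, 0)]  |A|=582.8996
7. ⊥bis P5·P6 via (18.005,12.92): [(37.0051, 21.466) (18.5237, 16.022) (15.8445, 0) (36.0953, 0)]  |A|=358.1135
8. canonical 4-gon: [(37.0051, 21.466) (18.5237, 16.022) (15.8445, 0) (36.0953, 0)]
9. shoelace: 358.1135

Area of P5's cell: 358.1135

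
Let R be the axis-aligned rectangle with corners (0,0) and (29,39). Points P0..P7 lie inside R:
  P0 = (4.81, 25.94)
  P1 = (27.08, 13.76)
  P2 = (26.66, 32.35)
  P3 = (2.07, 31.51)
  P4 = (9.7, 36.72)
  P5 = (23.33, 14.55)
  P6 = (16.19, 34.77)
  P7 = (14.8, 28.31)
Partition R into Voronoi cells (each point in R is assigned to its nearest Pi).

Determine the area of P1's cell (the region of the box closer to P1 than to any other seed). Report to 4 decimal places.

Area of P1's cell: 100.3060

1. box [0,29]×[0,39]: [(0, 0) (29, 0) (29, 39) (0, 39)]
2. ⊥bis P1·P0 via (15.945,19.85): [(5.0886, 0) (29, 0) (29, 39) (26.4186, 39)]  |A|=516.6105
3. ⊥bis P1·P2 via (26.87,23.055): [(17.5831, 22.8452) (5.0886, 0) (29, 0) (29, 23.1031)]  |A|=405.0132
4. ⊥bis P1·P3 via (14.575,22.635): [(17.5831, 22.8452) (5.0886, 0) (29, 0) (29, 23.1031)]  |A|=405.0132
5. ⊥bis P1·P4 via (18.39,25.24): [(17.5831, 22.8452) (5.0886, 0) (29, 0) (29, 23.1031)]  |A|=405.0132
6. ⊥bis P1·P5 via (25.205,14.155): [(27.0809, 23.0598) (22.223, 0) (29, 0) (29, 23.1031)]  |A|=100.306
7. ⊥bis P1·P6 via (21.635,24.265): [(27.0809, 23.0598) (22.223, 0) (29, 0) (29, 23.1031)]  |A|=100.306
8. ⊥bis P1·P7 via (20.94,21.035): [(27.0809, 23.0598) (22.223, 0) (29, 0) (29, 23.1031)]  |A|=100.306
9. canonical 4-gon: [(27.0809, 23.0598) (22.223, 0) (29, 0) (29, 23.1031)]
10. shoelace: 100.306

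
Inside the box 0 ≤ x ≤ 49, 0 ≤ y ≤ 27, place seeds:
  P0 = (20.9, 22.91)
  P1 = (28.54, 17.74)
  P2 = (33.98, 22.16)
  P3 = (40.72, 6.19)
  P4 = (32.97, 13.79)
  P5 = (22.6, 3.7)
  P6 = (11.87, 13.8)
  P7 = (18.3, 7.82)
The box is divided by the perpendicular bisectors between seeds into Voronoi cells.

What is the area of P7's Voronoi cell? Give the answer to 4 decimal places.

Area of P7's cell: 135.4451

1. box [0,49]×[0,27]: [(0, 0) (49, 0) (49, 27) (0, 27)]
2. ⊥bis P7·P0 via (19.6,15.365): [(0, 18.7421) (0, 0) (49, 0) (49, 10.2994)]  |A|=711.5159
3. ⊥bis P7·P1 via (23.42,12.78): [(21.1794, 15.0929) (0, 18.7421) (0, 0) (35.8006, 0)]  |A|=468.6401
4. ⊥bis P7·P2 via (26.14,14.99): [(21.1794, 15.0929) (0, 18.7421) (0, 0) (35.8006, 0)]  |A|=468.6401
5. ⊥bis P7·P3 via (29.51,7.005): [(29.4754, 6.5293) (21.1794, 15.0929) (0, 18.7421) (0, 0) (29.0007, 0)]  |A|=446.4409
6. ⊥bis P7·P4 via (25.635,10.805): [(29.1571, 2.1503) (25.8536, 10.2679) (21.1794, 15.0929) (0, 18.7421) (0, 0) (29.0007, 0)]  |A|=437.9158
7. ⊥bis P7·P5 via (20.45,5.76): [(25.3084, 10.8307) (21.1794, 15.0929) (0, 18.7421) (0, 0) (14.9311, 0)]  |A|=355.6247
8. ⊥bis P7·P6 via (15.085,10.81): [(25.3084, 10.8307) (21.1794, 15.0929) (19.3597, 15.4064) (5.0315, 0) (14.9311, 0)]  |A|=135.4451
9. canonical 5-gon: [(25.3084, 10.8307) (21.1794, 15.0929) (19.3597, 15.4064) (5.0315, 0) (14.9311, 0)]
10. shoelace: 135.4451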